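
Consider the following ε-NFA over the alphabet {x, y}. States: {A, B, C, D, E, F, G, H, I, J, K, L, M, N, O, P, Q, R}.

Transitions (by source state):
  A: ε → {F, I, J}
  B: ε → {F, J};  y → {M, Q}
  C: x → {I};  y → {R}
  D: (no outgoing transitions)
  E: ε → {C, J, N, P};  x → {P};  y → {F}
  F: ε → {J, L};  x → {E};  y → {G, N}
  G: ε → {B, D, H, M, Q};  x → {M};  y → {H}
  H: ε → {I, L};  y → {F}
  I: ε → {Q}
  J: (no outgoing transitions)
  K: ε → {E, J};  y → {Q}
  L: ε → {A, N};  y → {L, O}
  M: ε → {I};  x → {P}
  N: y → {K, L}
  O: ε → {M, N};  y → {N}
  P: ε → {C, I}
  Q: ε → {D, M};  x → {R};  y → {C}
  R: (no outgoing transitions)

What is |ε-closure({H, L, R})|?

11

Start with {H, L, R}.
From H via ε: add I.
From L via ε: add A, N.
From A via ε: add F, J.
From I via ε: add Q.
From Q via ε: add D, M.
ε-closure = {A, D, F, H, I, J, L, M, N, Q, R}, which has 11 states.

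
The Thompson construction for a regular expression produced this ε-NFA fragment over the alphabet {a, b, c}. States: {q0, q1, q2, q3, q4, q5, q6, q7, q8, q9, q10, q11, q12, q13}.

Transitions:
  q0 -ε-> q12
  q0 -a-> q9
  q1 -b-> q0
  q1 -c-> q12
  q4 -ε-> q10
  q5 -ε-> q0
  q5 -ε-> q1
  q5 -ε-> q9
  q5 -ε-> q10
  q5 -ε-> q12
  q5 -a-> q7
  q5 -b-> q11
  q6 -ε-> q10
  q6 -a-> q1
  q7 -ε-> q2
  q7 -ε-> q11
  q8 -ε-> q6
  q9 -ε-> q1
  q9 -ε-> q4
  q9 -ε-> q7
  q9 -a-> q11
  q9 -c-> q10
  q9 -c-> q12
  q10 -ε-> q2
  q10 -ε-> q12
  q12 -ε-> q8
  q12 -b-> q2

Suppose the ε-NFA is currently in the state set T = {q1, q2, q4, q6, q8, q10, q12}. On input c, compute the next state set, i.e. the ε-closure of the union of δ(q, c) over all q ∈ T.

q1 on c → {q12}.
No c-transition from q2, q4, q6, q8, q10, q12.
Union after reading c: {q12}.
Now take the ε-closure:
From q12 via ε: add q8.
From q8 via ε: add q6.
From q6 via ε: add q10.
From q10 via ε: add q2.
No new states can be added; the closed set is {q2, q6, q8, q10, q12}.

{q2, q6, q8, q10, q12}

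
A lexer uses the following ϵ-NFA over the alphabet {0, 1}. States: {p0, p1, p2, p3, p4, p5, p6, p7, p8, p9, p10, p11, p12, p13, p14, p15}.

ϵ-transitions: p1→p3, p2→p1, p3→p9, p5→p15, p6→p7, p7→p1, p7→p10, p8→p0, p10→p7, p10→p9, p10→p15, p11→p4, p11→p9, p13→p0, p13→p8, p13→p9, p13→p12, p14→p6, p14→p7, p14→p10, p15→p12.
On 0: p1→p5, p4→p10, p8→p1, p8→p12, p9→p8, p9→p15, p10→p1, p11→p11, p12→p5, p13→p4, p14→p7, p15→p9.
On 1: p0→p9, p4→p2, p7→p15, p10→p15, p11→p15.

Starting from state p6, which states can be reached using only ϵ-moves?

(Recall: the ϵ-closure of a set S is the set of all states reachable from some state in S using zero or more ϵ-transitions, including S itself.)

{p1, p3, p6, p7, p9, p10, p12, p15}

Start with {p6}.
From p6 via ϵ: add p7.
From p7 via ϵ: add p1, p10.
From p1 via ϵ: add p3.
From p10 via ϵ: add p9, p15.
From p15 via ϵ: add p12.
No new states can be added; the closed set is {p1, p3, p6, p7, p9, p10, p12, p15}.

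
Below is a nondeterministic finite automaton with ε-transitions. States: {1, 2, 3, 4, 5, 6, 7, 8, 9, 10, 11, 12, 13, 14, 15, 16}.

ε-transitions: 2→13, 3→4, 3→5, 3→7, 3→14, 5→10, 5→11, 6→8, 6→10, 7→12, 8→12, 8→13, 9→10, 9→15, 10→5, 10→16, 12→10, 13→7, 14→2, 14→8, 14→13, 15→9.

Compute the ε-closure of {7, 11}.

Start with {7, 11}.
From 7 via ε: add 12.
From 12 via ε: add 10.
From 10 via ε: add 5, 16.
No new states can be added; the closed set is {5, 7, 10, 11, 12, 16}.

{5, 7, 10, 11, 12, 16}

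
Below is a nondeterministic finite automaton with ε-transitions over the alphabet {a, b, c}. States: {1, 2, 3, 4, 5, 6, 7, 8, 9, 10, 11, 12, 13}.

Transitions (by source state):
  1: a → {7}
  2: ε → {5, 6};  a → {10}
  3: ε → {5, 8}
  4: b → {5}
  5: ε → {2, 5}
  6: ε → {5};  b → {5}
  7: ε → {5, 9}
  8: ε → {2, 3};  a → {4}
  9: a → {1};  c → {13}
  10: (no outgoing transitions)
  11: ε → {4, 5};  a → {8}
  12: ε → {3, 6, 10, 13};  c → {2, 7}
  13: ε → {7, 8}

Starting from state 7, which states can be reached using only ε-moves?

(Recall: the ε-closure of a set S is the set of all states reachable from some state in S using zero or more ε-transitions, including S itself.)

{2, 5, 6, 7, 9}

Start with {7}.
From 7 via ε: add 5, 9.
From 5 via ε: add 2.
From 2 via ε: add 6.
No new states can be added; the closed set is {2, 5, 6, 7, 9}.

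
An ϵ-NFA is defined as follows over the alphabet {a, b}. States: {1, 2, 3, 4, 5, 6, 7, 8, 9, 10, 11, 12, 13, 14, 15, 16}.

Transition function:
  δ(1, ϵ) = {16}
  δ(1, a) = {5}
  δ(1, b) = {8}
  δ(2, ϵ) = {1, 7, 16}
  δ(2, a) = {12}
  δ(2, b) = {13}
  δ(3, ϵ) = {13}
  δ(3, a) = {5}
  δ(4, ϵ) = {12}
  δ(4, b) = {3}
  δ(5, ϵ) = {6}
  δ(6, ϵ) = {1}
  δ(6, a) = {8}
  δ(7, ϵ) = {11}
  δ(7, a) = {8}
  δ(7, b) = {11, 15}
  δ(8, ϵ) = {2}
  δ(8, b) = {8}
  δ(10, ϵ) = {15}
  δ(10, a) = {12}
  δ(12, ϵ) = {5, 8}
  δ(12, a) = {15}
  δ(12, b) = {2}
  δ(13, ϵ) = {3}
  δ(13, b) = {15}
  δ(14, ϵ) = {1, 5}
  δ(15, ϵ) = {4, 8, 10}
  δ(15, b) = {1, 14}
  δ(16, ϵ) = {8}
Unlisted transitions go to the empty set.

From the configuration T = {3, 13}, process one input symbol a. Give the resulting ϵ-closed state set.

{1, 2, 5, 6, 7, 8, 11, 16}

3 on a → {5}.
No a-transition from 13.
Union after reading a: {5}.
Now take the ϵ-closure:
From 5 via ϵ: add 6.
From 6 via ϵ: add 1.
From 1 via ϵ: add 16.
From 16 via ϵ: add 8.
From 8 via ϵ: add 2.
From 2 via ϵ: add 7.
From 7 via ϵ: add 11.
No new states can be added; the closed set is {1, 2, 5, 6, 7, 8, 11, 16}.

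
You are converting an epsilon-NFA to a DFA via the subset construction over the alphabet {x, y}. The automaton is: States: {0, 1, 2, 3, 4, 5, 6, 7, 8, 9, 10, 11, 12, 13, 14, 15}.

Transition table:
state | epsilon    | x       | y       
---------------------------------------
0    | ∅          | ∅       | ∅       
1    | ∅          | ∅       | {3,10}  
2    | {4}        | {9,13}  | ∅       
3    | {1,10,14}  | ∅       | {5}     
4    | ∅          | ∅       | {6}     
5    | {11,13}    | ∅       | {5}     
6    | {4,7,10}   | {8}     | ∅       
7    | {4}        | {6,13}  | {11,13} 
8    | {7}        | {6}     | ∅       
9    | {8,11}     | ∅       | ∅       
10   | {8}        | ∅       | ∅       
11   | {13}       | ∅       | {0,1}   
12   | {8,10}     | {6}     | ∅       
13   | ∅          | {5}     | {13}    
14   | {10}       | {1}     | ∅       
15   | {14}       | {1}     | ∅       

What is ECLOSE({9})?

{4, 7, 8, 9, 11, 13}

Start with {9}.
From 9 via epsilon: add 8, 11.
From 8 via epsilon: add 7.
From 11 via epsilon: add 13.
From 7 via epsilon: add 4.
No new states can be added; the closed set is {4, 7, 8, 9, 11, 13}.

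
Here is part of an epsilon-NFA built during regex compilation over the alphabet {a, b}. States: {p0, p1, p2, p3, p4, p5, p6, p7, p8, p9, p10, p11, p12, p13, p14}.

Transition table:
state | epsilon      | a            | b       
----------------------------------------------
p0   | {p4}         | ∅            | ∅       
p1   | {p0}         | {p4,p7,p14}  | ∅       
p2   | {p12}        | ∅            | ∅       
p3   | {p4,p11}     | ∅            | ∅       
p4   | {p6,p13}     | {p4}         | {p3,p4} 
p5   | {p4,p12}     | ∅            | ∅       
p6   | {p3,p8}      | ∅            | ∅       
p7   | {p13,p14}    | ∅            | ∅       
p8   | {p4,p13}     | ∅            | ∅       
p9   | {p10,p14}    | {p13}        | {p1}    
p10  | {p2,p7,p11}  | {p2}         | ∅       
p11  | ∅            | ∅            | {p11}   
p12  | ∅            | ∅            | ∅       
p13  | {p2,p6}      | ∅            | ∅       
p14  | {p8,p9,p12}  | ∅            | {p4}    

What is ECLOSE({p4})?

{p2, p3, p4, p6, p8, p11, p12, p13}

Start with {p4}.
From p4 via epsilon: add p6, p13.
From p6 via epsilon: add p3, p8.
From p13 via epsilon: add p2.
From p2 via epsilon: add p12.
From p3 via epsilon: add p11.
No new states can be added; the closed set is {p2, p3, p4, p6, p8, p11, p12, p13}.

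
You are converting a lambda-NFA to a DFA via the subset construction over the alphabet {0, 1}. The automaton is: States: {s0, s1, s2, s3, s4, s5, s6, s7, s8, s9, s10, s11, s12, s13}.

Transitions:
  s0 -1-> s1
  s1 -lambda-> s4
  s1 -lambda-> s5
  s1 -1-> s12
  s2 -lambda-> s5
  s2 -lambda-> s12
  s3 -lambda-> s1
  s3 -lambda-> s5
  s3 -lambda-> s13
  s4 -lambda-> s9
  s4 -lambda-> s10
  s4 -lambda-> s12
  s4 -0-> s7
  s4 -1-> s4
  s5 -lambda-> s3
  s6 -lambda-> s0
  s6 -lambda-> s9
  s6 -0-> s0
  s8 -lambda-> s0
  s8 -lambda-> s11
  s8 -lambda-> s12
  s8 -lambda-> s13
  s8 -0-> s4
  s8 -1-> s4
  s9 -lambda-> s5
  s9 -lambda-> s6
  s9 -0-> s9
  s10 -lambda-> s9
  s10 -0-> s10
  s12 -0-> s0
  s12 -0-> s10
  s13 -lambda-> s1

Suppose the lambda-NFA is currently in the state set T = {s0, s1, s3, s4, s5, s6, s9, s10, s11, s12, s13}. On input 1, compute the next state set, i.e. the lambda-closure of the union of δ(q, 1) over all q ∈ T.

{s0, s1, s3, s4, s5, s6, s9, s10, s12, s13}

s0 on 1 → {s1}.
s1 on 1 → {s12}.
s4 on 1 → {s4}.
No 1-transition from s3, s5, s6, s9, s10, s11, s12, s13.
Union after reading 1: {s1, s4, s12}.
Now take the lambda-closure:
From s1 via lambda: add s5.
From s4 via lambda: add s9, s10.
From s5 via lambda: add s3.
From s9 via lambda: add s6.
From s3 via lambda: add s13.
From s6 via lambda: add s0.
No new states can be added; the closed set is {s0, s1, s3, s4, s5, s6, s9, s10, s12, s13}.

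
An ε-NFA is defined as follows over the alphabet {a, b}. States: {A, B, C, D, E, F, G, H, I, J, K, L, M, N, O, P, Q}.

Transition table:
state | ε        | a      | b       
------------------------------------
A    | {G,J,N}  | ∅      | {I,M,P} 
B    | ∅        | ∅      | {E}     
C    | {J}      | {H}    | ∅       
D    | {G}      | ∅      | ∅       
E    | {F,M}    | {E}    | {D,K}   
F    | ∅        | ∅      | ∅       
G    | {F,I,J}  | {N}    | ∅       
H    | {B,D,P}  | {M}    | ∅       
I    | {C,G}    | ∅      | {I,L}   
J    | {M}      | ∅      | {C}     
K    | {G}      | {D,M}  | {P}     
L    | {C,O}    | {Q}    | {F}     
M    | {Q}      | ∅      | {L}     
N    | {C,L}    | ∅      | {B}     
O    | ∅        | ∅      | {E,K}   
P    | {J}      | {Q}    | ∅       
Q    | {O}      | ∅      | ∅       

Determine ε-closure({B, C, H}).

Start with {B, C, H}.
From C via ε: add J.
From H via ε: add D, P.
From D via ε: add G.
From J via ε: add M.
From G via ε: add F, I.
From M via ε: add Q.
From Q via ε: add O.
No new states can be added; the closed set is {B, C, D, F, G, H, I, J, M, O, P, Q}.

{B, C, D, F, G, H, I, J, M, O, P, Q}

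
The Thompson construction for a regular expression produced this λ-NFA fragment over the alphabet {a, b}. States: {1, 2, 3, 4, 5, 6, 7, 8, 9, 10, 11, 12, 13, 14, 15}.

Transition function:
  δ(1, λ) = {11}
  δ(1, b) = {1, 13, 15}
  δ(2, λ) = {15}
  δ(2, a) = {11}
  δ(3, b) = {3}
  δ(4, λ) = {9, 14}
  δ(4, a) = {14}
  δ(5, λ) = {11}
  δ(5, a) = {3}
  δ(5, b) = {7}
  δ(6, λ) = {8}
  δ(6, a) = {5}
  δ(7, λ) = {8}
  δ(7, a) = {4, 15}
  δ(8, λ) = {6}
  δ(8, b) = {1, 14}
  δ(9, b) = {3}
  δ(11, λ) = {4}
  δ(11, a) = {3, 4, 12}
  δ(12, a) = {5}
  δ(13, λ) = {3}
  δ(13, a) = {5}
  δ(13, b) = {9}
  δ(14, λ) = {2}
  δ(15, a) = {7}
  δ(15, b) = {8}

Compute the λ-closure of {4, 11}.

{2, 4, 9, 11, 14, 15}

Start with {4, 11}.
From 4 via λ: add 9, 14.
From 14 via λ: add 2.
From 2 via λ: add 15.
No new states can be added; the closed set is {2, 4, 9, 11, 14, 15}.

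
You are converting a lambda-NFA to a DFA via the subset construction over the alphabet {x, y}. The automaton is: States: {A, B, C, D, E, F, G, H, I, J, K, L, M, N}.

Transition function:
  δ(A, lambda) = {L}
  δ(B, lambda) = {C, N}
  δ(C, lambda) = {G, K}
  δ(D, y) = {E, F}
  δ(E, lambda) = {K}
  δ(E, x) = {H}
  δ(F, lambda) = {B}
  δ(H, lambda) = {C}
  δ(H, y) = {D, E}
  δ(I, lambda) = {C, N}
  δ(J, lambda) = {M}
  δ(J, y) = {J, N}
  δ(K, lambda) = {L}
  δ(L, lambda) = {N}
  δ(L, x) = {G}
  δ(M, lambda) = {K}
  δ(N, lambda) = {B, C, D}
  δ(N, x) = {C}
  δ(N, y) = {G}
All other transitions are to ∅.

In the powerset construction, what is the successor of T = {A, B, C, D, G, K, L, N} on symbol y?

D on y → {E, F}.
N on y → {G}.
No y-transition from A, B, C, G, K, L.
Union after reading y: {E, F, G}.
Now take the lambda-closure:
From E via lambda: add K.
From F via lambda: add B.
From B via lambda: add C, N.
From K via lambda: add L.
From N via lambda: add D.
No new states can be added; the closed set is {B, C, D, E, F, G, K, L, N}.

{B, C, D, E, F, G, K, L, N}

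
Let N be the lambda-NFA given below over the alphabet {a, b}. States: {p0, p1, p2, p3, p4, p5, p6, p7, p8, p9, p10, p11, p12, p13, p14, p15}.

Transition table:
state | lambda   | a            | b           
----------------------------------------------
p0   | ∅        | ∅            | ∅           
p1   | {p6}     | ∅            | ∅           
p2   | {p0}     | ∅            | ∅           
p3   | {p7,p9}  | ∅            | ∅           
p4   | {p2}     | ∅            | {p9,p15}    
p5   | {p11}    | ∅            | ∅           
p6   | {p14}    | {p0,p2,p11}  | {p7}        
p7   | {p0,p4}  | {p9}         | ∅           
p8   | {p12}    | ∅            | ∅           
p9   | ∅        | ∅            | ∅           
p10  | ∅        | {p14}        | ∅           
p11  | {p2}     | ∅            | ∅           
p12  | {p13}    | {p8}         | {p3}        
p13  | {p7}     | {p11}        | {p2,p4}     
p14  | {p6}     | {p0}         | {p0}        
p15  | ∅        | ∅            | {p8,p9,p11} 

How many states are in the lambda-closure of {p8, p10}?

Start with {p8, p10}.
From p8 via lambda: add p12.
From p12 via lambda: add p13.
From p13 via lambda: add p7.
From p7 via lambda: add p0, p4.
From p4 via lambda: add p2.
lambda-closure = {p0, p2, p4, p7, p8, p10, p12, p13}, which has 8 states.

8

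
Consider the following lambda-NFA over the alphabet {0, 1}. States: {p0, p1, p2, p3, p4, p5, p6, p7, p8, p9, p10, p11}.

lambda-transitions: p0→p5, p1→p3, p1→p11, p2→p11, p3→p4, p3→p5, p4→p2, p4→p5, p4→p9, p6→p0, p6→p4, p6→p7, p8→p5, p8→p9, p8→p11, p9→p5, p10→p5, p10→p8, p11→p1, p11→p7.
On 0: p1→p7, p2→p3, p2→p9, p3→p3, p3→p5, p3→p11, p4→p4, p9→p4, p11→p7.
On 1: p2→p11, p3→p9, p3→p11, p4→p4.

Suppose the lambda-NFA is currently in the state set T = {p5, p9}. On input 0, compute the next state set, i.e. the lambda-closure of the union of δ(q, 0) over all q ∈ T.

{p1, p2, p3, p4, p5, p7, p9, p11}

p9 on 0 → {p4}.
No 0-transition from p5.
Union after reading 0: {p4}.
Now take the lambda-closure:
From p4 via lambda: add p2, p5, p9.
From p2 via lambda: add p11.
From p11 via lambda: add p1, p7.
From p1 via lambda: add p3.
No new states can be added; the closed set is {p1, p2, p3, p4, p5, p7, p9, p11}.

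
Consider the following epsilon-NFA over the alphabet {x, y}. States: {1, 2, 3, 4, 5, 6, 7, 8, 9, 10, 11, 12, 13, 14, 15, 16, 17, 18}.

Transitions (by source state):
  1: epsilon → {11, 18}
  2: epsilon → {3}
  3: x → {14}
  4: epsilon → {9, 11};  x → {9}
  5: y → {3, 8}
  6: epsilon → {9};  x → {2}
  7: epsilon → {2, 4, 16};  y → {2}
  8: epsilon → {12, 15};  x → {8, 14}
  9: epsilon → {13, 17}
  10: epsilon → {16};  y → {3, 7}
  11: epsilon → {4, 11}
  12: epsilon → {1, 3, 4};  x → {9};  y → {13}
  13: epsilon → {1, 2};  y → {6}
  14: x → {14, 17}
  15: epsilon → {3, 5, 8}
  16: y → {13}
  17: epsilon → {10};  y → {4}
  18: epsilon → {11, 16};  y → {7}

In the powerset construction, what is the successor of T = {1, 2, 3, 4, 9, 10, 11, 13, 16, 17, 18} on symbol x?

3 on x → {14}.
4 on x → {9}.
No x-transition from 1, 2, 9, 10, 11, 13, 16, 17, 18.
Union after reading x: {9, 14}.
Now take the epsilon-closure:
From 9 via epsilon: add 13, 17.
From 13 via epsilon: add 1, 2.
From 17 via epsilon: add 10.
From 1 via epsilon: add 11, 18.
From 2 via epsilon: add 3.
From 10 via epsilon: add 16.
From 11 via epsilon: add 4.
No new states can be added; the closed set is {1, 2, 3, 4, 9, 10, 11, 13, 14, 16, 17, 18}.

{1, 2, 3, 4, 9, 10, 11, 13, 14, 16, 17, 18}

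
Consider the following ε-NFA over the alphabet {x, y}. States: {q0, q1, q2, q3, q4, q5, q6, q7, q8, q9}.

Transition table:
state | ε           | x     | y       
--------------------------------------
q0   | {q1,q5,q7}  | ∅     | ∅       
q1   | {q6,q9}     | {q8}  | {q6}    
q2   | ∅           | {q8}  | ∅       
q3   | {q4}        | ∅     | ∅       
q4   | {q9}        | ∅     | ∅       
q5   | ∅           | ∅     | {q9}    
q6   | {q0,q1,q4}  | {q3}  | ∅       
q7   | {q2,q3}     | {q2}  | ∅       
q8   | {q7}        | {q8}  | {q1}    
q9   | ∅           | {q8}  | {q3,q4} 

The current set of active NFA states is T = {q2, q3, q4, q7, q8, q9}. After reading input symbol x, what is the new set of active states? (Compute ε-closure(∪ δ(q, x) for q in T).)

q2 on x → {q8}.
q7 on x → {q2}.
q8 on x → {q8}.
q9 on x → {q8}.
No x-transition from q3, q4.
Union after reading x: {q2, q8}.
Now take the ε-closure:
From q8 via ε: add q7.
From q7 via ε: add q3.
From q3 via ε: add q4.
From q4 via ε: add q9.
No new states can be added; the closed set is {q2, q3, q4, q7, q8, q9}.

{q2, q3, q4, q7, q8, q9}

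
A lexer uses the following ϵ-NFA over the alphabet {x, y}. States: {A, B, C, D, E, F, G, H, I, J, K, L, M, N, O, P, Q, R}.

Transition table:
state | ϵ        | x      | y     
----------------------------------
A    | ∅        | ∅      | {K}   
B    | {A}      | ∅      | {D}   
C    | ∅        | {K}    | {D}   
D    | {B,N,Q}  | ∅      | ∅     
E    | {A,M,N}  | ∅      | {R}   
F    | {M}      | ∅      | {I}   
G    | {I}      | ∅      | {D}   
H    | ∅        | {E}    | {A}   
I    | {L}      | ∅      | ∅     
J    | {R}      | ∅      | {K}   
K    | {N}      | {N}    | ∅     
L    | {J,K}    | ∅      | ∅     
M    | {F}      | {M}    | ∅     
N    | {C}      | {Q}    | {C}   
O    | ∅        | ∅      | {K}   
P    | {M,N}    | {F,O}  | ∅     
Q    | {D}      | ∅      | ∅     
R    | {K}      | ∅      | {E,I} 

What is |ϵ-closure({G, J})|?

Start with {G, J}.
From G via ϵ: add I.
From J via ϵ: add R.
From I via ϵ: add L.
From R via ϵ: add K.
From K via ϵ: add N.
From N via ϵ: add C.
ϵ-closure = {C, G, I, J, K, L, N, R}, which has 8 states.

8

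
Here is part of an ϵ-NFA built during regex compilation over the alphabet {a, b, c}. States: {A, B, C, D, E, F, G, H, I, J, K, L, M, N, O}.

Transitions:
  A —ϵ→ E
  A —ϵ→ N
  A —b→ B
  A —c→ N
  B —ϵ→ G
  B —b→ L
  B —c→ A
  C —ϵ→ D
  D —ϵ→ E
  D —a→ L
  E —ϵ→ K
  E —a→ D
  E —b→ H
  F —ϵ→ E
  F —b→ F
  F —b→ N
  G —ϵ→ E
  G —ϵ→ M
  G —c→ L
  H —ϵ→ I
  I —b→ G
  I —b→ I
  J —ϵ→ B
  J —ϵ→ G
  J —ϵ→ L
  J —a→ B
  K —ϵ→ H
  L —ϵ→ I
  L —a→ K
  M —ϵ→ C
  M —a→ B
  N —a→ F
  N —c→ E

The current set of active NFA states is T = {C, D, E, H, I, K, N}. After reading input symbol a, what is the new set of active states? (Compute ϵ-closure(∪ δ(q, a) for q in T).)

{D, E, F, H, I, K, L}

D on a → {L}.
E on a → {D}.
N on a → {F}.
No a-transition from C, H, I, K.
Union after reading a: {D, F, L}.
Now take the ϵ-closure:
From D via ϵ: add E.
From L via ϵ: add I.
From E via ϵ: add K.
From K via ϵ: add H.
No new states can be added; the closed set is {D, E, F, H, I, K, L}.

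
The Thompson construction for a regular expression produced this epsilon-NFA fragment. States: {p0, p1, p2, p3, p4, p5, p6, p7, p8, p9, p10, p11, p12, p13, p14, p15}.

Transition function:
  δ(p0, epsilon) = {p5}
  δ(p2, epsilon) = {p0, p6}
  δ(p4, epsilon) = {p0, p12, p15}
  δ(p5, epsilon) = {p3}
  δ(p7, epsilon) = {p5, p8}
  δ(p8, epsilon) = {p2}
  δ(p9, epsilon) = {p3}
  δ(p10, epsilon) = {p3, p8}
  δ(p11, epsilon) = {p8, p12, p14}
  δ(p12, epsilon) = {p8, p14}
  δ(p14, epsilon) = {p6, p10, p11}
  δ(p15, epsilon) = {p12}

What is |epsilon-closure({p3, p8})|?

Start with {p3, p8}.
From p8 via epsilon: add p2.
From p2 via epsilon: add p0, p6.
From p0 via epsilon: add p5.
epsilon-closure = {p0, p2, p3, p5, p6, p8}, which has 6 states.

6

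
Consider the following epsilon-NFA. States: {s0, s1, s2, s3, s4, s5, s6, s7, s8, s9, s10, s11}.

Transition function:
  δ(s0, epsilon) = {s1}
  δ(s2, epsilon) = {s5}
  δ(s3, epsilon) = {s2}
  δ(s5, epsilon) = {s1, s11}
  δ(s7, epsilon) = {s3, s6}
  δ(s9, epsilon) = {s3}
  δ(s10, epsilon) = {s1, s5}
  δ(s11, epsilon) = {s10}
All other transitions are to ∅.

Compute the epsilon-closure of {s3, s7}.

{s1, s2, s3, s5, s6, s7, s10, s11}

Start with {s3, s7}.
From s3 via epsilon: add s2.
From s7 via epsilon: add s6.
From s2 via epsilon: add s5.
From s5 via epsilon: add s1, s11.
From s11 via epsilon: add s10.
No new states can be added; the closed set is {s1, s2, s3, s5, s6, s7, s10, s11}.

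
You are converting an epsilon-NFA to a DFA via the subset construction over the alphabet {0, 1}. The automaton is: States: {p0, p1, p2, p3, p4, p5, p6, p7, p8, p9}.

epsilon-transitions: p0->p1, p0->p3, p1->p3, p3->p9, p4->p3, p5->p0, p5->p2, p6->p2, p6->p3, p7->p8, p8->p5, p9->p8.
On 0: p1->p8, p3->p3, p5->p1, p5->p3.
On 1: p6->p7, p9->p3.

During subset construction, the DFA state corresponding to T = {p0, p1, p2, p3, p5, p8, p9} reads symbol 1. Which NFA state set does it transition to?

p9 on 1 → {p3}.
No 1-transition from p0, p1, p2, p3, p5, p8.
Union after reading 1: {p3}.
Now take the epsilon-closure:
From p3 via epsilon: add p9.
From p9 via epsilon: add p8.
From p8 via epsilon: add p5.
From p5 via epsilon: add p0, p2.
From p0 via epsilon: add p1.
No new states can be added; the closed set is {p0, p1, p2, p3, p5, p8, p9}.

{p0, p1, p2, p3, p5, p8, p9}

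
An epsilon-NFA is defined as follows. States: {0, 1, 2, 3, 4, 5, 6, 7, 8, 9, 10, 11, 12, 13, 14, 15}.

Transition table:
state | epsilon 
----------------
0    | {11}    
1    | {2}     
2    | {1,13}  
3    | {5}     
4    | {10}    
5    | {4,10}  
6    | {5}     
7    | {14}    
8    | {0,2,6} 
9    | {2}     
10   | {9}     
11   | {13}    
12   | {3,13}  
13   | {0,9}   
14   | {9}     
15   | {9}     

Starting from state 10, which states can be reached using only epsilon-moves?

{0, 1, 2, 9, 10, 11, 13}

Start with {10}.
From 10 via epsilon: add 9.
From 9 via epsilon: add 2.
From 2 via epsilon: add 1, 13.
From 13 via epsilon: add 0.
From 0 via epsilon: add 11.
No new states can be added; the closed set is {0, 1, 2, 9, 10, 11, 13}.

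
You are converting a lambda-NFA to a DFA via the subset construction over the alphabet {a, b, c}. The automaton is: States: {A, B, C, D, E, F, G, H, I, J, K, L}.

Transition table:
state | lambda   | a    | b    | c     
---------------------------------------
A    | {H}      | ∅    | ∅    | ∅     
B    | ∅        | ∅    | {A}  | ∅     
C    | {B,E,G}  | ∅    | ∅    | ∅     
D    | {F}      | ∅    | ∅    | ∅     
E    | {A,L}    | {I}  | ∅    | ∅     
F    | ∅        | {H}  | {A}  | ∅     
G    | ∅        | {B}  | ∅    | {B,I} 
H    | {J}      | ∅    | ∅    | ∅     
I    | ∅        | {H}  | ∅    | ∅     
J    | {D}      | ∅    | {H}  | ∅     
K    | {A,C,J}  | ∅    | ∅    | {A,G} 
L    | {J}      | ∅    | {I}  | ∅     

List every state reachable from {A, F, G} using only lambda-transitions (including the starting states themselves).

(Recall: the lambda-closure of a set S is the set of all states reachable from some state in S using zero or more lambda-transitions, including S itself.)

Start with {A, F, G}.
From A via lambda: add H.
From H via lambda: add J.
From J via lambda: add D.
No new states can be added; the closed set is {A, D, F, G, H, J}.

{A, D, F, G, H, J}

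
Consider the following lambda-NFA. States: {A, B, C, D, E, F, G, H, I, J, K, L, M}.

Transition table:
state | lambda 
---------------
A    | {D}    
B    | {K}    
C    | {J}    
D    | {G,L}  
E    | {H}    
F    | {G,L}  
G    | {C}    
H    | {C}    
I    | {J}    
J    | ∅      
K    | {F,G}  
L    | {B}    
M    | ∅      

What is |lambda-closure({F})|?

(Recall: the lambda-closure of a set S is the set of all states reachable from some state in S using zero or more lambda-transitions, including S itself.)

7

Start with {F}.
From F via lambda: add G, L.
From G via lambda: add C.
From L via lambda: add B.
From B via lambda: add K.
From C via lambda: add J.
lambda-closure = {B, C, F, G, J, K, L}, which has 7 states.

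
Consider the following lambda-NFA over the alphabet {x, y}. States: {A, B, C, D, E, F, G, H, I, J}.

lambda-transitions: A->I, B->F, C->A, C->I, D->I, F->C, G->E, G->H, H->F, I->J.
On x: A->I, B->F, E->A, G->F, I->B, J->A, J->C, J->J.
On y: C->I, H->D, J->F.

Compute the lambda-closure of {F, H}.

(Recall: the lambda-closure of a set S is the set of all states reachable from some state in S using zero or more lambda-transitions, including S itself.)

{A, C, F, H, I, J}

Start with {F, H}.
From F via lambda: add C.
From C via lambda: add A, I.
From I via lambda: add J.
No new states can be added; the closed set is {A, C, F, H, I, J}.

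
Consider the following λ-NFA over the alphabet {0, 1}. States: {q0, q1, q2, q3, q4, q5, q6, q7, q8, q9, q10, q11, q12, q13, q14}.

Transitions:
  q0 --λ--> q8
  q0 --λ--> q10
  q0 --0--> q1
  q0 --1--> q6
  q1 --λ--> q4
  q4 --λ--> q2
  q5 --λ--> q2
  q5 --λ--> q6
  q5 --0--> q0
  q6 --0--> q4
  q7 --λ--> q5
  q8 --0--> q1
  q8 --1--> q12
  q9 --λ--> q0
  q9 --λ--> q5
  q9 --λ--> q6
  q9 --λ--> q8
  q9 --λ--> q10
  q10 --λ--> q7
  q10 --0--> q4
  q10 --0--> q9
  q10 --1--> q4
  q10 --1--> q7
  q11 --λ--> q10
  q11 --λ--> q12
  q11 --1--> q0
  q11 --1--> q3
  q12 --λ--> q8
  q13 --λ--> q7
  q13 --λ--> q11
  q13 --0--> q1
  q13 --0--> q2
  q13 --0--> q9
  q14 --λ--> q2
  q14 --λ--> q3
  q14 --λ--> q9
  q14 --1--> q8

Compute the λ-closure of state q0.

{q0, q2, q5, q6, q7, q8, q10}

Start with {q0}.
From q0 via λ: add q8, q10.
From q10 via λ: add q7.
From q7 via λ: add q5.
From q5 via λ: add q2, q6.
No new states can be added; the closed set is {q0, q2, q5, q6, q7, q8, q10}.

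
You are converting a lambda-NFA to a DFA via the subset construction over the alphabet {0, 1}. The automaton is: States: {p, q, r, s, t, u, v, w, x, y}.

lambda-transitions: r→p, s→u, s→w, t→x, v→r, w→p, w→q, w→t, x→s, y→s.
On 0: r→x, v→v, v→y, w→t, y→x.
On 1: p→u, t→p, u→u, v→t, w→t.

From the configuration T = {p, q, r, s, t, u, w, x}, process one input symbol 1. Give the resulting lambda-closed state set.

p on 1 → {u}.
t on 1 → {p}.
u on 1 → {u}.
w on 1 → {t}.
No 1-transition from q, r, s, x.
Union after reading 1: {p, t, u}.
Now take the lambda-closure:
From t via lambda: add x.
From x via lambda: add s.
From s via lambda: add w.
From w via lambda: add q.
No new states can be added; the closed set is {p, q, s, t, u, w, x}.

{p, q, s, t, u, w, x}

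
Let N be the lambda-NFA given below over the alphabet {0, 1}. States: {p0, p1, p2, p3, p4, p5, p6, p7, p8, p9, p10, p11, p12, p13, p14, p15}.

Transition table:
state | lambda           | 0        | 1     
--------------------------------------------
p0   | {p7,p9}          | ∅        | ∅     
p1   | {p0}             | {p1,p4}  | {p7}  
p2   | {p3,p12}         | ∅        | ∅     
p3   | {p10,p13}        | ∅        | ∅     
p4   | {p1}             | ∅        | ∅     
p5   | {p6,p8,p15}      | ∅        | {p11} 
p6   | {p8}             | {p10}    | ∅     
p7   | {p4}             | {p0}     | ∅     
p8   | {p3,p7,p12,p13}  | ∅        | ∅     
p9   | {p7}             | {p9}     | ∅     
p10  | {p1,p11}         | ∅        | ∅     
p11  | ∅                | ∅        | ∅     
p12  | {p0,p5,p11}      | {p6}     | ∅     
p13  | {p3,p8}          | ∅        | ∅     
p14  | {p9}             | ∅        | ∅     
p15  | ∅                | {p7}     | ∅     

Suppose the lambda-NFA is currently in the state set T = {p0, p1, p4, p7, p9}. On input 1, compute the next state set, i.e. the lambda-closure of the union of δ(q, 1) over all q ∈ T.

p1 on 1 → {p7}.
No 1-transition from p0, p4, p7, p9.
Union after reading 1: {p7}.
Now take the lambda-closure:
From p7 via lambda: add p4.
From p4 via lambda: add p1.
From p1 via lambda: add p0.
From p0 via lambda: add p9.
No new states can be added; the closed set is {p0, p1, p4, p7, p9}.

{p0, p1, p4, p7, p9}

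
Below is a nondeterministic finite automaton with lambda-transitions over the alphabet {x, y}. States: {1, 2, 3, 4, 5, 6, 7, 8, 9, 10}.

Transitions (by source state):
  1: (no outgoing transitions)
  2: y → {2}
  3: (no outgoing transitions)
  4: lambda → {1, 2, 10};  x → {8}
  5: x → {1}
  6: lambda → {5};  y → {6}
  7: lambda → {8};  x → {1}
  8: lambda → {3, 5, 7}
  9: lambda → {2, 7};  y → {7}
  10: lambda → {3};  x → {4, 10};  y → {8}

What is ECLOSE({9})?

{2, 3, 5, 7, 8, 9}

Start with {9}.
From 9 via lambda: add 2, 7.
From 7 via lambda: add 8.
From 8 via lambda: add 3, 5.
No new states can be added; the closed set is {2, 3, 5, 7, 8, 9}.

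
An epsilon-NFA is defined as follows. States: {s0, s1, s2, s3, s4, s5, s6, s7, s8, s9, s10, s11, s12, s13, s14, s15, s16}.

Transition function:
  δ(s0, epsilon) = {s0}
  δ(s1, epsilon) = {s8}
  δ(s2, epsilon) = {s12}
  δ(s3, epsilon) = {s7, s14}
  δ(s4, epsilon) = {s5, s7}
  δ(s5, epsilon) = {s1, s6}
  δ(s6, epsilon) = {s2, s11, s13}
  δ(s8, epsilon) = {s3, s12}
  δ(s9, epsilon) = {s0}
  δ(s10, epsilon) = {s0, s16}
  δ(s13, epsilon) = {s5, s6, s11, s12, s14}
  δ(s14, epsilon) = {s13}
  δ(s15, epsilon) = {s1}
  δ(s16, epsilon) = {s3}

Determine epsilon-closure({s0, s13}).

{s0, s1, s2, s3, s5, s6, s7, s8, s11, s12, s13, s14}

Start with {s0, s13}.
From s13 via epsilon: add s5, s6, s11, s12, s14.
From s5 via epsilon: add s1.
From s6 via epsilon: add s2.
From s1 via epsilon: add s8.
From s8 via epsilon: add s3.
From s3 via epsilon: add s7.
No new states can be added; the closed set is {s0, s1, s2, s3, s5, s6, s7, s8, s11, s12, s13, s14}.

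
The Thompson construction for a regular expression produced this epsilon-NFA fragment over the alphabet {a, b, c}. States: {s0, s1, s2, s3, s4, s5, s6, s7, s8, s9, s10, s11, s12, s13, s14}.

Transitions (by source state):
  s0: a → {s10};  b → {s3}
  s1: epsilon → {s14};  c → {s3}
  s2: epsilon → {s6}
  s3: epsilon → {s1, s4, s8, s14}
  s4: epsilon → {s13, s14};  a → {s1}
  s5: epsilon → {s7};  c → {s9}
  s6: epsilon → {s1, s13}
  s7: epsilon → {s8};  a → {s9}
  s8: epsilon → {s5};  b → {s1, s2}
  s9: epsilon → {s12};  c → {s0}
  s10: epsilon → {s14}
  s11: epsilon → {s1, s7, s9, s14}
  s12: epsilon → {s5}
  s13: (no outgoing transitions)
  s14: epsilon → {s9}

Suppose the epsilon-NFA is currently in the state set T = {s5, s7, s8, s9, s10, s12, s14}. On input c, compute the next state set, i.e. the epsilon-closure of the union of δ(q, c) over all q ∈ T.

{s0, s5, s7, s8, s9, s12}

s5 on c → {s9}.
s9 on c → {s0}.
No c-transition from s7, s8, s10, s12, s14.
Union after reading c: {s0, s9}.
Now take the epsilon-closure:
From s9 via epsilon: add s12.
From s12 via epsilon: add s5.
From s5 via epsilon: add s7.
From s7 via epsilon: add s8.
No new states can be added; the closed set is {s0, s5, s7, s8, s9, s12}.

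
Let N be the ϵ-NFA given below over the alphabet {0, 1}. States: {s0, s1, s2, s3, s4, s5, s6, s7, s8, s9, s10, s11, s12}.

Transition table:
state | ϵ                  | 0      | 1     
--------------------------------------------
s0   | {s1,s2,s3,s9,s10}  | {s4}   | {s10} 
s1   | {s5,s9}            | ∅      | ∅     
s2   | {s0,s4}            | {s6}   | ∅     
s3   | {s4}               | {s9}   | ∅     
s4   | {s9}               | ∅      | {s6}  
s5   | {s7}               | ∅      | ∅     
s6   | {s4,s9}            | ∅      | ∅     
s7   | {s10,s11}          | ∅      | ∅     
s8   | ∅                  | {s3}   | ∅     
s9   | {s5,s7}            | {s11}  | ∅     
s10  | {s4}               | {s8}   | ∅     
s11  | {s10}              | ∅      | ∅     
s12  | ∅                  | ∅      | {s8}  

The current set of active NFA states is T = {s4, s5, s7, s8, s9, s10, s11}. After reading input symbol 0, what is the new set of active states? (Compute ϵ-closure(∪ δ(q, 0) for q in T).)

s8 on 0 → {s3}.
s9 on 0 → {s11}.
s10 on 0 → {s8}.
No 0-transition from s4, s5, s7, s11.
Union after reading 0: {s3, s8, s11}.
Now take the ϵ-closure:
From s3 via ϵ: add s4.
From s11 via ϵ: add s10.
From s4 via ϵ: add s9.
From s9 via ϵ: add s5, s7.
No new states can be added; the closed set is {s3, s4, s5, s7, s8, s9, s10, s11}.

{s3, s4, s5, s7, s8, s9, s10, s11}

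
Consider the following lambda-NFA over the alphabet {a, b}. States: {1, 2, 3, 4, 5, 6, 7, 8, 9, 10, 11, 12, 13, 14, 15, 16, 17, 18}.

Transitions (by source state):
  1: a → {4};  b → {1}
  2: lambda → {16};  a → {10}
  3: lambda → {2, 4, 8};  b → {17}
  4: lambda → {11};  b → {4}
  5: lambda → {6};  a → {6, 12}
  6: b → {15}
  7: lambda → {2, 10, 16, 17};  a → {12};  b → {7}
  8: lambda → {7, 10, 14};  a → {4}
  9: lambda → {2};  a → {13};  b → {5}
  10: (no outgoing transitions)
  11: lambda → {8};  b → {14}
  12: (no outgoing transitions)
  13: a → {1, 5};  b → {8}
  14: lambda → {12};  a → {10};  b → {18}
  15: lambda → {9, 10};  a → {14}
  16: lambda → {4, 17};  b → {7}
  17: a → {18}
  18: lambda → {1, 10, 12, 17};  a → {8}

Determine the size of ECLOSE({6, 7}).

11

Start with {6, 7}.
From 7 via lambda: add 2, 10, 16, 17.
From 16 via lambda: add 4.
From 4 via lambda: add 11.
From 11 via lambda: add 8.
From 8 via lambda: add 14.
From 14 via lambda: add 12.
lambda-closure = {2, 4, 6, 7, 8, 10, 11, 12, 14, 16, 17}, which has 11 states.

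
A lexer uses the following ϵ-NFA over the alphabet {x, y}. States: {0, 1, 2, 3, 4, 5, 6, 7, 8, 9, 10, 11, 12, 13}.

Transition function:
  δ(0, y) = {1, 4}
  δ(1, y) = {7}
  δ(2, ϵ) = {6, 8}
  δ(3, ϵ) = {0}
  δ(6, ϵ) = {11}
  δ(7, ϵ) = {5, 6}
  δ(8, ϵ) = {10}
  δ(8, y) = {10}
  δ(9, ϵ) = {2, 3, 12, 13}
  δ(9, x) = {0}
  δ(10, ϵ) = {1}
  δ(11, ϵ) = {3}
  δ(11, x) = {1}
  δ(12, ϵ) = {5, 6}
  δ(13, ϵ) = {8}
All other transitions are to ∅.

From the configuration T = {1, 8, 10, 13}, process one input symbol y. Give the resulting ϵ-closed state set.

{0, 1, 3, 5, 6, 7, 10, 11}

1 on y → {7}.
8 on y → {10}.
No y-transition from 10, 13.
Union after reading y: {7, 10}.
Now take the ϵ-closure:
From 7 via ϵ: add 5, 6.
From 10 via ϵ: add 1.
From 6 via ϵ: add 11.
From 11 via ϵ: add 3.
From 3 via ϵ: add 0.
No new states can be added; the closed set is {0, 1, 3, 5, 6, 7, 10, 11}.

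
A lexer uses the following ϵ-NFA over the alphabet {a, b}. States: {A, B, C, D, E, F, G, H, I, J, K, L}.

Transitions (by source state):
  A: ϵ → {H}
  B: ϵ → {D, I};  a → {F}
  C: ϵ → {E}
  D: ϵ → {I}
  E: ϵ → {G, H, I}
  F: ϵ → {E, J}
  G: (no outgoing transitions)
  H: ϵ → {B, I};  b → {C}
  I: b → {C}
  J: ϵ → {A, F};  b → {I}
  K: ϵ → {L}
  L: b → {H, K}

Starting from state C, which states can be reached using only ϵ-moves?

Start with {C}.
From C via ϵ: add E.
From E via ϵ: add G, H, I.
From H via ϵ: add B.
From B via ϵ: add D.
No new states can be added; the closed set is {B, C, D, E, G, H, I}.

{B, C, D, E, G, H, I}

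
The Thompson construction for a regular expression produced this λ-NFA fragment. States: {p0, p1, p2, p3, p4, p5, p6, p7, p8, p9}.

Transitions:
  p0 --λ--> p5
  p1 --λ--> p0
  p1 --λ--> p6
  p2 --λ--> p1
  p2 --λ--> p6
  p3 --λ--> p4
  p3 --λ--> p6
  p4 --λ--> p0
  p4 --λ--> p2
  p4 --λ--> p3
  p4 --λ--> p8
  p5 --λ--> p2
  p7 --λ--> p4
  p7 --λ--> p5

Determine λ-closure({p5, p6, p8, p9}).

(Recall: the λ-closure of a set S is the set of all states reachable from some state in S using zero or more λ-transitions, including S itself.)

Start with {p5, p6, p8, p9}.
From p5 via λ: add p2.
From p2 via λ: add p1.
From p1 via λ: add p0.
No new states can be added; the closed set is {p0, p1, p2, p5, p6, p8, p9}.

{p0, p1, p2, p5, p6, p8, p9}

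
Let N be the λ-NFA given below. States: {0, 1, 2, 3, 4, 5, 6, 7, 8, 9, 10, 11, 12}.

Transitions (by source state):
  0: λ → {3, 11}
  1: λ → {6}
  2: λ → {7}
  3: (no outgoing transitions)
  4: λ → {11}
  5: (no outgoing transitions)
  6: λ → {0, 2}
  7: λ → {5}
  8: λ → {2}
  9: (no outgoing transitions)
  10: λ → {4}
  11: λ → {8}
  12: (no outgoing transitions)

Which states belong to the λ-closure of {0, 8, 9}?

{0, 2, 3, 5, 7, 8, 9, 11}

Start with {0, 8, 9}.
From 0 via λ: add 3, 11.
From 8 via λ: add 2.
From 2 via λ: add 7.
From 7 via λ: add 5.
No new states can be added; the closed set is {0, 2, 3, 5, 7, 8, 9, 11}.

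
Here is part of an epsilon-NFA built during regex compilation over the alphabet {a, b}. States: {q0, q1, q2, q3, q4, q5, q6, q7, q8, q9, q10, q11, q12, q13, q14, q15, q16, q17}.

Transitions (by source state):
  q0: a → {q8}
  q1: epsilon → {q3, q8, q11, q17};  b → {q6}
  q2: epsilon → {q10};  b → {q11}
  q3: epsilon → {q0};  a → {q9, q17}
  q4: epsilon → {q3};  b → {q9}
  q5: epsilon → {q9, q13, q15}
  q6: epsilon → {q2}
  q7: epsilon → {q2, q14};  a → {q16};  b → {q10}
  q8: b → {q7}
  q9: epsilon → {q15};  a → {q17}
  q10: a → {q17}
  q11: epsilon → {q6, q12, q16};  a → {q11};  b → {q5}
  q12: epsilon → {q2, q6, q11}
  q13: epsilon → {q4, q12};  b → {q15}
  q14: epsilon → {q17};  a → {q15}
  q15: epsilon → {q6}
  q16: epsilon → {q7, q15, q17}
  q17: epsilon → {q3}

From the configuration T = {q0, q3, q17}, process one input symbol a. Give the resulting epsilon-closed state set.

q0 on a → {q8}.
q3 on a → {q9, q17}.
No a-transition from q17.
Union after reading a: {q8, q9, q17}.
Now take the epsilon-closure:
From q9 via epsilon: add q15.
From q17 via epsilon: add q3.
From q3 via epsilon: add q0.
From q15 via epsilon: add q6.
From q6 via epsilon: add q2.
From q2 via epsilon: add q10.
No new states can be added; the closed set is {q0, q2, q3, q6, q8, q9, q10, q15, q17}.

{q0, q2, q3, q6, q8, q9, q10, q15, q17}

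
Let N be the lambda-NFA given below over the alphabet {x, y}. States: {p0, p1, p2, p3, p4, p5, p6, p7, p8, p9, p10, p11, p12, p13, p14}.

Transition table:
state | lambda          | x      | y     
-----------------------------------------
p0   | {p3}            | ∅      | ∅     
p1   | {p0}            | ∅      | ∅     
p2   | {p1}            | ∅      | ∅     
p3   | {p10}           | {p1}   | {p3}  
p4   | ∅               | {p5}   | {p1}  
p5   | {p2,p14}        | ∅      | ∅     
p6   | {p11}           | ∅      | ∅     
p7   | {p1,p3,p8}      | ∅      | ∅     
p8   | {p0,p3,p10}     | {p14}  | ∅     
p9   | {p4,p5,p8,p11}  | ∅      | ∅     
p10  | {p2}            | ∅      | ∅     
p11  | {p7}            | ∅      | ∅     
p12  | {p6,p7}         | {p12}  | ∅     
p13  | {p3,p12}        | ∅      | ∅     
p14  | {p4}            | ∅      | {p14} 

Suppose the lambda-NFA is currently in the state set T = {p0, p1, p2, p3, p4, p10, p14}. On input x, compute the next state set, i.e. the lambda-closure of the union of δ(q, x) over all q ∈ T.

{p0, p1, p2, p3, p4, p5, p10, p14}

p3 on x → {p1}.
p4 on x → {p5}.
No x-transition from p0, p1, p2, p10, p14.
Union after reading x: {p1, p5}.
Now take the lambda-closure:
From p1 via lambda: add p0.
From p5 via lambda: add p2, p14.
From p0 via lambda: add p3.
From p14 via lambda: add p4.
From p3 via lambda: add p10.
No new states can be added; the closed set is {p0, p1, p2, p3, p4, p5, p10, p14}.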